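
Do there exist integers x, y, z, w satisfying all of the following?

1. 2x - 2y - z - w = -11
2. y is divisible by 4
Yes

Take x = -5, y = 0, z = 0, w = 1. Substituting into each constraint:
  (1) 2(-5) - 2(0) + 0 + (-1) = -11 ✓
  (2) 0 = 4 × 0, remainder 0 ✓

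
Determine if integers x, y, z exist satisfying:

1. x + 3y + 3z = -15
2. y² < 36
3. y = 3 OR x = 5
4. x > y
Yes

Take x = 6, y = 3, z = -10. Substituting into each constraint:
  (1) 6 + 3(3) + 3(-10) = -15 ✓
  (2) y² = (3)² = 9, and 9 < 36 ✓
  (3) y = 3, target 3 ✓ (first branch holds)
  (4) 6 > 3 ✓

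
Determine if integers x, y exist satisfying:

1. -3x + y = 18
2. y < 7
Yes

Take x = -6, y = 0. Substituting into each constraint:
  (1) -3(-6) + 0 = 18 ✓
  (2) 0 < 7 ✓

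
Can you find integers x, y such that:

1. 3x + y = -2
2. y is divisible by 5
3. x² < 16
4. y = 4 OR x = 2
No

A contradictory subset is {3x + y = -2, y is divisible by 5, y = 4 OR x = 2}. No integer assignment can satisfy these jointly:

  - 3x + y = -2: is a linear equation tying the variables together
  - y is divisible by 5: restricts y to multiples of 5
  - y = 4 OR x = 2: forces a choice: either y = 4 or x = 2

Split on the disjunction (y = 4 OR x = 2):
  • If y = 4: this contradicts the divisibility constraint — 4 is not a multiple of 5.
  • If x = 2: with x = 2, writing y = 5y', every remaining term of the linear equation is divisible by 5, so the left side is ≡ 0 (mod 5); but the right side -8 ≡ 2 (mod 5). No integers can satisfy it.
Both branches are infeasible, so the system has no integer solution.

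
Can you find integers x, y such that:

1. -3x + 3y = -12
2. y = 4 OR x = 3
Yes

Take x = 8, y = 4. Substituting into each constraint:
  (1) -3(8) + 3(4) = -12 ✓
  (2) y = 4, target 4 ✓ (first branch holds)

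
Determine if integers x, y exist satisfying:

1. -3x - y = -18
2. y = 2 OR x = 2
Yes

Take x = 2, y = 12. Substituting into each constraint:
  (1) -3(2) + (-12) = -18 ✓
  (2) x = 2, target 2 ✓ (second branch holds)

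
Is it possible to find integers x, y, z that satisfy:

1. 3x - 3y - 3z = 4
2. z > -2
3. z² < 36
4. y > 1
No

Even the single constraint (3x - 3y - 3z = 4) is infeasible over the integers.

  - 3x - 3y - 3z = 4: every term on the left is divisible by 3, so the LHS ≡ 0 (mod 3), but the RHS 4 is not — no integer solution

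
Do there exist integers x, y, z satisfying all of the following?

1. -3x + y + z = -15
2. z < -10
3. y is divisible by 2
Yes

Take x = 0, y = 0, z = -15. Substituting into each constraint:
  (1) -3(0) + 0 + (-15) = -15 ✓
  (2) -15 < -10 ✓
  (3) 0 = 2 × 0, remainder 0 ✓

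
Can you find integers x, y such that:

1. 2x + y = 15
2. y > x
Yes

Take x = 4, y = 7. Substituting into each constraint:
  (1) 2(4) + 7 = 15 ✓
  (2) 7 > 4 ✓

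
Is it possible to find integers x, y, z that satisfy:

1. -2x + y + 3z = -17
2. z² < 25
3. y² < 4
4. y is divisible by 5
Yes

Take x = 13, y = 0, z = 3. Substituting into each constraint:
  (1) -2(13) + 0 + 3(3) = -17 ✓
  (2) z² = (3)² = 9, and 9 < 25 ✓
  (3) y² = (0)² = 0, and 0 < 4 ✓
  (4) 0 = 5 × 0, remainder 0 ✓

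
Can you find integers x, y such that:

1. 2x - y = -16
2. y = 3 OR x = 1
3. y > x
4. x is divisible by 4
No

A contradictory subset is {2x - y = -16, y = 3 OR x = 1, x is divisible by 4}. No integer assignment can satisfy these jointly:

  - 2x - y = -16: is a linear equation tying the variables together
  - y = 3 OR x = 1: forces a choice: either y = 3 or x = 1
  - x is divisible by 4: restricts x to multiples of 4

Split on the disjunction (y = 3 OR x = 1):
  • If y = 3: with y = 3, writing x = 4x', every remaining term of the linear equation is divisible by 8, so the left side is ≡ 0 (mod 8); but the right side -13 ≡ 3 (mod 8). No integers can satisfy it.
  • If x = 1: this contradicts the divisibility constraint — 1 is not a multiple of 4.
Both branches are infeasible, so the system has no integer solution.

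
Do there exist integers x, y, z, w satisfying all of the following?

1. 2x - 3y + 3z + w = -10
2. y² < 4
Yes

Take x = -5, y = 0, z = 0, w = 0. Substituting into each constraint:
  (1) 2(-5) - 3(0) + 3(0) + 0 = -10 ✓
  (2) y² = (0)² = 0, and 0 < 4 ✓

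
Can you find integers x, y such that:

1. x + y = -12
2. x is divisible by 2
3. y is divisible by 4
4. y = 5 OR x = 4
Yes

Take x = 4, y = -16. Substituting into each constraint:
  (1) 4 + (-16) = -12 ✓
  (2) 4 = 2 × 2, remainder 0 ✓
  (3) -16 = 4 × -4, remainder 0 ✓
  (4) x = 4, target 4 ✓ (second branch holds)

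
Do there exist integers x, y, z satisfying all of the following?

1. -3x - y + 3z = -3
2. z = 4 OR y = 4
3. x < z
Yes

Take x = 3, y = 6, z = 4. Substituting into each constraint:
  (1) -3(3) + (-6) + 3(4) = -3 ✓
  (2) z = 4, target 4 ✓ (first branch holds)
  (3) 3 < 4 ✓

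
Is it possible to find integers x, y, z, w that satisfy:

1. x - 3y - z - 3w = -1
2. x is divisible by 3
Yes

Take x = 0, y = 0, z = 1, w = 0. Substituting into each constraint:
  (1) 0 - 3(0) + (-1) - 3(0) = -1 ✓
  (2) 0 = 3 × 0, remainder 0 ✓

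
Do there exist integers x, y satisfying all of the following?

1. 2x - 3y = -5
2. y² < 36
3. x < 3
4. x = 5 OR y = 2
No

A contradictory subset is {2x - 3y = -5, x < 3, x = 5 OR y = 2}. No integer assignment can satisfy these jointly:

  - 2x - 3y = -5: is a linear equation tying the variables together
  - x < 3: bounds one variable relative to a constant
  - x = 5 OR y = 2: forces a choice: either x = 5 or y = 2

Split on the disjunction (x = 5 OR y = 2):
  • If x = 5: this contradicts the bound x ≤ 2.
  • If y = 2: with y = 2, every remaining term of the linear equation is divisible by 2, so the left side is ≡ 0 (mod 2); but the right side 1 ≡ 1 (mod 2). No integers can satisfy it.
Both branches are infeasible, so the system has no integer solution.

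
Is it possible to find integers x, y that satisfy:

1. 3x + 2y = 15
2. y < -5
Yes

Take x = 9, y = -6. Substituting into each constraint:
  (1) 3(9) + 2(-6) = 15 ✓
  (2) -6 < -5 ✓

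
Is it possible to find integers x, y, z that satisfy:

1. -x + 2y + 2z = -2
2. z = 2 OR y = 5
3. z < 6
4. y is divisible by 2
Yes

Take x = 18, y = 6, z = 2. Substituting into each constraint:
  (1) (-18) + 2(6) + 2(2) = -2 ✓
  (2) z = 2, target 2 ✓ (first branch holds)
  (3) 2 < 6 ✓
  (4) 6 = 2 × 3, remainder 0 ✓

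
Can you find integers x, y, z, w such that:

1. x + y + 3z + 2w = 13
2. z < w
Yes

Take x = 16, y = 0, z = -1, w = 0. Substituting into each constraint:
  (1) 16 + 0 + 3(-1) + 2(0) = 13 ✓
  (2) -1 < 0 ✓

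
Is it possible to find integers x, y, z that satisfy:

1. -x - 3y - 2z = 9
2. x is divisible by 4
Yes

Take x = 0, y = 1, z = -6. Substituting into each constraint:
  (1) 0 - 3(1) - 2(-6) = 9 ✓
  (2) 0 = 4 × 0, remainder 0 ✓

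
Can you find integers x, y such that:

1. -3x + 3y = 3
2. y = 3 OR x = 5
Yes

Take x = 2, y = 3. Substituting into each constraint:
  (1) -3(2) + 3(3) = 3 ✓
  (2) y = 3, target 3 ✓ (first branch holds)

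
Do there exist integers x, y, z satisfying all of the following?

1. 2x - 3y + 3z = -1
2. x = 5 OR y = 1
Yes

Take x = 1, y = 1, z = 0. Substituting into each constraint:
  (1) 2(1) - 3(1) + 3(0) = -1 ✓
  (2) y = 1, target 1 ✓ (second branch holds)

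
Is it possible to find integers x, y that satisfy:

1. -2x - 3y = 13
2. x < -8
Yes

Take x = -11, y = 3. Substituting into each constraint:
  (1) -2(-11) - 3(3) = 13 ✓
  (2) -11 < -8 ✓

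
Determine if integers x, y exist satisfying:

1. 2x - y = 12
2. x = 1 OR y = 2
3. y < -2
Yes

Take x = 1, y = -10. Substituting into each constraint:
  (1) 2(1) + 10 = 12 ✓
  (2) x = 1, target 1 ✓ (first branch holds)
  (3) -10 < -2 ✓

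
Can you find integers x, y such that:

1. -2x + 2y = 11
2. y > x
No

Even the single constraint (-2x + 2y = 11) is infeasible over the integers.

  - -2x + 2y = 11: every term on the left is divisible by 2, so the LHS ≡ 0 (mod 2), but the RHS 11 is not — no integer solution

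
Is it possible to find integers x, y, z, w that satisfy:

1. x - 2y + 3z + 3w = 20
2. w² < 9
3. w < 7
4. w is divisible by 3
Yes

Take x = 0, y = -10, z = 0, w = 0. Substituting into each constraint:
  (1) 0 - 2(-10) + 3(0) + 3(0) = 20 ✓
  (2) w² = (0)² = 0, and 0 < 9 ✓
  (3) 0 < 7 ✓
  (4) 0 = 3 × 0, remainder 0 ✓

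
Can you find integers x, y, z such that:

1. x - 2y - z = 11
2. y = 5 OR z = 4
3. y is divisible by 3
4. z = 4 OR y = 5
Yes

Take x = 27, y = 6, z = 4. Substituting into each constraint:
  (1) 27 - 2(6) + (-4) = 11 ✓
  (2) z = 4, target 4 ✓ (second branch holds)
  (3) 6 = 3 × 2, remainder 0 ✓
  (4) z = 4, target 4 ✓ (first branch holds)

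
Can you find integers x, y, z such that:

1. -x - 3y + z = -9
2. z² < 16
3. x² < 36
Yes

Take x = 3, y = 2, z = 0. Substituting into each constraint:
  (1) (-3) - 3(2) + 0 = -9 ✓
  (2) z² = (0)² = 0, and 0 < 16 ✓
  (3) x² = (3)² = 9, and 9 < 36 ✓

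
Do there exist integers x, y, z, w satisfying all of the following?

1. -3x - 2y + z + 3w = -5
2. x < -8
Yes

Take x = -9, y = 16, z = 0, w = 0. Substituting into each constraint:
  (1) -3(-9) - 2(16) + 0 + 3(0) = -5 ✓
  (2) -9 < -8 ✓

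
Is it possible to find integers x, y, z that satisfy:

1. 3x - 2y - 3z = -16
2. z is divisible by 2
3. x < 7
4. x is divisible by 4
Yes

Take x = 0, y = 8, z = 0. Substituting into each constraint:
  (1) 3(0) - 2(8) - 3(0) = -16 ✓
  (2) 0 = 2 × 0, remainder 0 ✓
  (3) 0 < 7 ✓
  (4) 0 = 4 × 0, remainder 0 ✓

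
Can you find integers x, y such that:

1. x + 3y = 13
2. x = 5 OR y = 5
Yes

Take x = -2, y = 5. Substituting into each constraint:
  (1) (-2) + 3(5) = 13 ✓
  (2) y = 5, target 5 ✓ (second branch holds)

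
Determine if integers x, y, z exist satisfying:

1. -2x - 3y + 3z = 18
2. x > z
Yes

Take x = 3, y = -6, z = 2. Substituting into each constraint:
  (1) -2(3) - 3(-6) + 3(2) = 18 ✓
  (2) 3 > 2 ✓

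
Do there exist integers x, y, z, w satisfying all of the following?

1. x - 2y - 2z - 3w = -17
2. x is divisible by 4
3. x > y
Yes

Take x = 0, y = -1, z = 2, w = 5. Substituting into each constraint:
  (1) 0 - 2(-1) - 2(2) - 3(5) = -17 ✓
  (2) 0 = 4 × 0, remainder 0 ✓
  (3) 0 > -1 ✓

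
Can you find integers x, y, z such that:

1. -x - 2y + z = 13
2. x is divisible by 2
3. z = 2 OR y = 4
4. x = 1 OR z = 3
Yes

Take x = -18, y = 4, z = 3. Substituting into each constraint:
  (1) 18 - 2(4) + 3 = 13 ✓
  (2) -18 = 2 × -9, remainder 0 ✓
  (3) y = 4, target 4 ✓ (second branch holds)
  (4) z = 3, target 3 ✓ (second branch holds)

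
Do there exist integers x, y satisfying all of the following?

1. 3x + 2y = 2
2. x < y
Yes

Take x = 0, y = 1. Substituting into each constraint:
  (1) 3(0) + 2(1) = 2 ✓
  (2) 0 < 1 ✓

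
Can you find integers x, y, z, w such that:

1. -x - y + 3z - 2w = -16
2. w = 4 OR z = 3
Yes

Take x = 25, y = 0, z = 3, w = 0. Substituting into each constraint:
  (1) (-25) + 0 + 3(3) - 2(0) = -16 ✓
  (2) z = 3, target 3 ✓ (second branch holds)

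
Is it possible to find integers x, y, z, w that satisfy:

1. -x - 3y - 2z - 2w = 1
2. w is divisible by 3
Yes

Take x = 2, y = -1, z = 0, w = 0. Substituting into each constraint:
  (1) (-2) - 3(-1) - 2(0) - 2(0) = 1 ✓
  (2) 0 = 3 × 0, remainder 0 ✓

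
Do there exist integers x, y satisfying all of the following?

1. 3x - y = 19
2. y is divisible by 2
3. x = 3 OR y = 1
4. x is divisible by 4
No

A contradictory subset is {3x - y = 19, x = 3 OR y = 1, x is divisible by 4}. No integer assignment can satisfy these jointly:

  - 3x - y = 19: is a linear equation tying the variables together
  - x = 3 OR y = 1: forces a choice: either x = 3 or y = 1
  - x is divisible by 4: restricts x to multiples of 4

Split on the disjunction (x = 3 OR y = 1):
  • If x = 3: this contradicts the divisibility constraint — 3 is not a multiple of 4.
  • If y = 1: with y = 1, writing x = 4x', every remaining term of the linear equation is divisible by 12, so the left side is ≡ 0 (mod 12); but the right side 20 ≡ 8 (mod 12). No integers can satisfy it.
Both branches are infeasible, so the system has no integer solution.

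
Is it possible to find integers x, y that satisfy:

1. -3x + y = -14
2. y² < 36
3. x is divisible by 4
Yes

Take x = 4, y = -2. Substituting into each constraint:
  (1) -3(4) + (-2) = -14 ✓
  (2) y² = (-2)² = 4, and 4 < 36 ✓
  (3) 4 = 4 × 1, remainder 0 ✓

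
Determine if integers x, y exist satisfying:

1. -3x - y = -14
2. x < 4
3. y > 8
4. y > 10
Yes

Take x = 0, y = 14. Substituting into each constraint:
  (1) -3(0) + (-14) = -14 ✓
  (2) 0 < 4 ✓
  (3) 14 > 8 ✓
  (4) 14 > 10 ✓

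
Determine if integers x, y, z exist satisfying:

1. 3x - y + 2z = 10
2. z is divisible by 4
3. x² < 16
Yes

Take x = 0, y = -10, z = 0. Substituting into each constraint:
  (1) 3(0) + 10 + 2(0) = 10 ✓
  (2) 0 = 4 × 0, remainder 0 ✓
  (3) x² = (0)² = 0, and 0 < 16 ✓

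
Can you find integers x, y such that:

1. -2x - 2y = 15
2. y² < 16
No

Even the single constraint (-2x - 2y = 15) is infeasible over the integers.

  - -2x - 2y = 15: every term on the left is divisible by 2, so the LHS ≡ 0 (mod 2), but the RHS 15 is not — no integer solution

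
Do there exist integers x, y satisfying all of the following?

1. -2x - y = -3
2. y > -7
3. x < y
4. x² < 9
Yes

Take x = 0, y = 3. Substituting into each constraint:
  (1) -2(0) + (-3) = -3 ✓
  (2) 3 > -7 ✓
  (3) 0 < 3 ✓
  (4) x² = (0)² = 0, and 0 < 9 ✓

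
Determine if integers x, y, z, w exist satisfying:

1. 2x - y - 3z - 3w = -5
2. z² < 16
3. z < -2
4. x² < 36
Yes

Take x = 2, y = 0, z = -3, w = 6. Substituting into each constraint:
  (1) 2(2) + 0 - 3(-3) - 3(6) = -5 ✓
  (2) z² = (-3)² = 9, and 9 < 16 ✓
  (3) -3 < -2 ✓
  (4) x² = (2)² = 4, and 4 < 36 ✓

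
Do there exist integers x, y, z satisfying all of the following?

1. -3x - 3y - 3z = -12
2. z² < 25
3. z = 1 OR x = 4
Yes

Take x = 4, y = 0, z = 0. Substituting into each constraint:
  (1) -3(4) - 3(0) - 3(0) = -12 ✓
  (2) z² = (0)² = 0, and 0 < 25 ✓
  (3) x = 4, target 4 ✓ (second branch holds)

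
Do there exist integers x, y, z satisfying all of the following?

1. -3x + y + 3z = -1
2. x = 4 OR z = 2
Yes

Take x = 4, y = 11, z = 0. Substituting into each constraint:
  (1) -3(4) + 11 + 3(0) = -1 ✓
  (2) x = 4, target 4 ✓ (first branch holds)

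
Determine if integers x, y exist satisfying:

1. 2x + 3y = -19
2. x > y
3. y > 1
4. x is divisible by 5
No

A contradictory subset is {2x + 3y = -19, x > y, y > 1}. No integer assignment can satisfy these jointly:

  - 2x + 3y = -19: is a linear equation tying the variables together
  - x > y: bounds one variable relative to another variable
  - y > 1: bounds one variable relative to a constant

Propagating the comparison: x > y and y ≥ 2 give x ≥ 3. Range argument: with x ∈ [3, ∞], y ∈ [2, ∞], the left side of the equation is at least 12, but the right side is -19 < 12. No integer solution exists.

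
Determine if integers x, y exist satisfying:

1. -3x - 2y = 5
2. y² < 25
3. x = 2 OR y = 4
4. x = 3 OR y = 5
No

The full constraint system is jointly infeasible over the integers. Each constraint and what it forces:

  - -3x - 2y = 5: is a linear equation tying the variables together
  - y² < 25: restricts y to |y| ≤ 4
  - x = 2 OR y = 4: forces a choice: either x = 2 or y = 4
  - x = 3 OR y = 5: forces a choice: either x = 3 or y = 5

The bounds confine y to {-4, -3, -2, -1, 0, 1, 2, 3, 4}. For each value, substitute into the equation:
  • y = -4: the equation forces x = 1, but neither branch of (x = 2 OR y = 4) holds.
  • y = -3: the equation gives -3x = -1, so x would not be an integer.
  • y = -2: the equation gives -3x = 1, so x would not be an integer.
  • y = -1: the equation forces x = -1, but neither branch of (x = 2 OR y = 4) holds.
  • y = 0: the equation gives -3x = 5, so x would not be an integer.
  • y = 1: the equation gives -3x = 7, so x would not be an integer.
  • y = 2: the equation forces x = -3, but neither branch of (x = 2 OR y = 4) holds.
  • y = 3: the equation gives -3x = 11, so x would not be an integer.
  • y = 4: the equation gives -3x = 13, so x would not be an integer.
Every case fails, so no integer solution exists.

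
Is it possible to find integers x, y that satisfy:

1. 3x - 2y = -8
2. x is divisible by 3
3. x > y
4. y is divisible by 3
No

A contradictory subset is {3x - 2y = -8, y is divisible by 3}. No integer assignment can satisfy these jointly:

  - 3x - 2y = -8: is a linear equation tying the variables together
  - y is divisible by 3: restricts y to multiples of 3

Modular obstruction: writing y = 3y', every remaining term of the linear equation is divisible by 3, so the left side is ≡ 0 (mod 3); but the right side -8 ≡ 1 (mod 3). No integers can satisfy it.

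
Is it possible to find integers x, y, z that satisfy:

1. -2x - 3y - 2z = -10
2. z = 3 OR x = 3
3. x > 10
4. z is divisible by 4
No

A contradictory subset is {z = 3 OR x = 3, x > 10, z is divisible by 4}. No integer assignment can satisfy these jointly:

  - z = 3 OR x = 3: forces a choice: either z = 3 or x = 3
  - x > 10: bounds one variable relative to a constant
  - z is divisible by 4: restricts z to multiples of 4

Split on the disjunction (z = 3 OR x = 3):
  • If z = 3: this contradicts the divisibility constraint — 3 is not a multiple of 4.
  • If x = 3: this contradicts the bound x ≥ 11.
Both branches are infeasible, so the system has no integer solution.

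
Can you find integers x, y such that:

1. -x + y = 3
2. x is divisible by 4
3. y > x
Yes

Take x = 0, y = 3. Substituting into each constraint:
  (1) 0 + 3 = 3 ✓
  (2) 0 = 4 × 0, remainder 0 ✓
  (3) 3 > 0 ✓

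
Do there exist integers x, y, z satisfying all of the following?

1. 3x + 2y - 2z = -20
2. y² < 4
Yes

Take x = -6, y = 0, z = 1. Substituting into each constraint:
  (1) 3(-6) + 2(0) - 2(1) = -20 ✓
  (2) y² = (0)² = 0, and 0 < 4 ✓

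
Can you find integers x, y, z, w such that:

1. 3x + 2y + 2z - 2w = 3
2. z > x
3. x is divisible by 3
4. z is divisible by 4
Yes

Take x = -3, y = 0, z = 0, w = -6. Substituting into each constraint:
  (1) 3(-3) + 2(0) + 2(0) - 2(-6) = 3 ✓
  (2) 0 > -3 ✓
  (3) -3 = 3 × -1, remainder 0 ✓
  (4) 0 = 4 × 0, remainder 0 ✓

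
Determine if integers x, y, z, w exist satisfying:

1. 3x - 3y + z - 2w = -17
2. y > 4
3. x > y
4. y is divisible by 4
Yes

Take x = 9, y = 8, z = -20, w = 0. Substituting into each constraint:
  (1) 3(9) - 3(8) + (-20) - 2(0) = -17 ✓
  (2) 8 > 4 ✓
  (3) 9 > 8 ✓
  (4) 8 = 4 × 2, remainder 0 ✓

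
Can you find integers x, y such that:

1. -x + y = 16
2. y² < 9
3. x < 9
Yes

Take x = -16, y = 0. Substituting into each constraint:
  (1) 16 + 0 = 16 ✓
  (2) y² = (0)² = 0, and 0 < 9 ✓
  (3) -16 < 9 ✓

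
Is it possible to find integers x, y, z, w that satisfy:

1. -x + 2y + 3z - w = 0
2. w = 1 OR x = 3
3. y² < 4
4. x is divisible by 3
Yes

Take x = 3, y = 0, z = 0, w = -3. Substituting into each constraint:
  (1) (-3) + 2(0) + 3(0) + 3 = 0 ✓
  (2) x = 3, target 3 ✓ (second branch holds)
  (3) y² = (0)² = 0, and 0 < 4 ✓
  (4) 3 = 3 × 1, remainder 0 ✓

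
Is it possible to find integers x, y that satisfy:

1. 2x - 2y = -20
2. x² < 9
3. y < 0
No

The full constraint system is jointly infeasible over the integers. Each constraint and what it forces:

  - 2x - 2y = -20: is a linear equation tying the variables together
  - x² < 9: restricts x to |x| ≤ 2
  - y < 0: bounds one variable relative to a constant

Range argument: with x ∈ [-2, 2], y ∈ [−∞, -1], the left side of the equation is at least -2, but the right side is -20 < -2. No integer solution exists.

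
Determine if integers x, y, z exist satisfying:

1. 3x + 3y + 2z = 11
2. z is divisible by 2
Yes

Take x = 0, y = 5, z = -2. Substituting into each constraint:
  (1) 3(0) + 3(5) + 2(-2) = 11 ✓
  (2) -2 = 2 × -1, remainder 0 ✓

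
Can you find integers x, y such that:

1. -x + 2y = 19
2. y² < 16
Yes

Take x = -19, y = 0. Substituting into each constraint:
  (1) 19 + 2(0) = 19 ✓
  (2) y² = (0)² = 0, and 0 < 16 ✓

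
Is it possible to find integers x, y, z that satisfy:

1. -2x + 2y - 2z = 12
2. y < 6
Yes

Take x = 0, y = 5, z = -1. Substituting into each constraint:
  (1) -2(0) + 2(5) - 2(-1) = 12 ✓
  (2) 5 < 6 ✓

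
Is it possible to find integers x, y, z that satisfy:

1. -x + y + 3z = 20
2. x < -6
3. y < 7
Yes

Take x = -14, y = 6, z = 0. Substituting into each constraint:
  (1) 14 + 6 + 3(0) = 20 ✓
  (2) -14 < -6 ✓
  (3) 6 < 7 ✓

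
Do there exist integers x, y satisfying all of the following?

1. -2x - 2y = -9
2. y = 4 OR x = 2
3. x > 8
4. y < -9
No

Even the single constraint (-2x - 2y = -9) is infeasible over the integers.

  - -2x - 2y = -9: every term on the left is divisible by 2, so the LHS ≡ 0 (mod 2), but the RHS -9 is not — no integer solution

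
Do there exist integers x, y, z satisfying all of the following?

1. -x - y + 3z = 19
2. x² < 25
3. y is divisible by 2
Yes

Take x = 2, y = 0, z = 7. Substituting into each constraint:
  (1) (-2) + 0 + 3(7) = 19 ✓
  (2) x² = (2)² = 4, and 4 < 25 ✓
  (3) 0 = 2 × 0, remainder 0 ✓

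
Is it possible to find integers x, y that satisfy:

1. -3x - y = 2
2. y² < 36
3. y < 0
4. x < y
No

A contradictory subset is {-3x - y = 2, y < 0, x < y}. No integer assignment can satisfy these jointly:

  - -3x - y = 2: is a linear equation tying the variables together
  - y < 0: bounds one variable relative to a constant
  - x < y: bounds one variable relative to another variable

Propagating the comparison: x < y and y ≤ -1 give x ≤ -2. Range argument: with x ∈ [−∞, -2], y ∈ [−∞, -1], the left side of the equation is at least 7, but the right side is 2 < 7. No integer solution exists.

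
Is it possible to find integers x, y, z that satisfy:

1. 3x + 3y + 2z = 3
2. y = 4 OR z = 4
Yes

Take x = -7, y = 4, z = 6. Substituting into each constraint:
  (1) 3(-7) + 3(4) + 2(6) = 3 ✓
  (2) y = 4, target 4 ✓ (first branch holds)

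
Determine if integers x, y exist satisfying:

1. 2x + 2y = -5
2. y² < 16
No

Even the single constraint (2x + 2y = -5) is infeasible over the integers.

  - 2x + 2y = -5: every term on the left is divisible by 2, so the LHS ≡ 0 (mod 2), but the RHS -5 is not — no integer solution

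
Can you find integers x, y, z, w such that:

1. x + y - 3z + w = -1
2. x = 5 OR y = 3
Yes

Take x = 5, y = 0, z = 0, w = -6. Substituting into each constraint:
  (1) 5 + 0 - 3(0) + (-6) = -1 ✓
  (2) x = 5, target 5 ✓ (first branch holds)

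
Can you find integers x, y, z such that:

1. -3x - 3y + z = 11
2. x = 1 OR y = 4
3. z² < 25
Yes

Take x = -7, y = 4, z = 2. Substituting into each constraint:
  (1) -3(-7) - 3(4) + 2 = 11 ✓
  (2) y = 4, target 4 ✓ (second branch holds)
  (3) z² = (2)² = 4, and 4 < 25 ✓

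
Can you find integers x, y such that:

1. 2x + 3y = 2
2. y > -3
Yes

Take x = 1, y = 0. Substituting into each constraint:
  (1) 2(1) + 3(0) = 2 ✓
  (2) 0 > -3 ✓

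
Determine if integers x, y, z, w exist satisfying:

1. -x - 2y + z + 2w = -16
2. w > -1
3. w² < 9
Yes

Take x = 0, y = 8, z = 0, w = 0. Substituting into each constraint:
  (1) 0 - 2(8) + 0 + 2(0) = -16 ✓
  (2) 0 > -1 ✓
  (3) w² = (0)² = 0, and 0 < 9 ✓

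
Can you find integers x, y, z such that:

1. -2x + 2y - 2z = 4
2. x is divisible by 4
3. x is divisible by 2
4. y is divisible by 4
Yes

Take x = 0, y = 0, z = -2. Substituting into each constraint:
  (1) -2(0) + 2(0) - 2(-2) = 4 ✓
  (2) 0 = 4 × 0, remainder 0 ✓
  (3) 0 = 2 × 0, remainder 0 ✓
  (4) 0 = 4 × 0, remainder 0 ✓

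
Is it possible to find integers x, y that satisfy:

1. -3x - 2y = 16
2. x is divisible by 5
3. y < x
Yes

Take x = 0, y = -8. Substituting into each constraint:
  (1) -3(0) - 2(-8) = 16 ✓
  (2) 0 = 5 × 0, remainder 0 ✓
  (3) -8 < 0 ✓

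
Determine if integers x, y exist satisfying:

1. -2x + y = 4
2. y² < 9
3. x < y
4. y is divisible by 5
Yes

Take x = -2, y = 0. Substituting into each constraint:
  (1) -2(-2) + 0 = 4 ✓
  (2) y² = (0)² = 0, and 0 < 9 ✓
  (3) -2 < 0 ✓
  (4) 0 = 5 × 0, remainder 0 ✓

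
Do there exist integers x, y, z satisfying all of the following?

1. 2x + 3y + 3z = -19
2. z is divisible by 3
Yes

Take x = -11, y = 1, z = 0. Substituting into each constraint:
  (1) 2(-11) + 3(1) + 3(0) = -19 ✓
  (2) 0 = 3 × 0, remainder 0 ✓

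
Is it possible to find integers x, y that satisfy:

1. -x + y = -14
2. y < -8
Yes

Take x = 5, y = -9. Substituting into each constraint:
  (1) (-5) + (-9) = -14 ✓
  (2) -9 < -8 ✓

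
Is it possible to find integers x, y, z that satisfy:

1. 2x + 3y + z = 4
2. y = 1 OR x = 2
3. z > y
Yes

Take x = -1, y = 1, z = 3. Substituting into each constraint:
  (1) 2(-1) + 3(1) + 3 = 4 ✓
  (2) y = 1, target 1 ✓ (first branch holds)
  (3) 3 > 1 ✓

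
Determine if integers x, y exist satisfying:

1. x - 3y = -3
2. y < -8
Yes

Take x = -30, y = -9. Substituting into each constraint:
  (1) (-30) - 3(-9) = -3 ✓
  (2) -9 < -8 ✓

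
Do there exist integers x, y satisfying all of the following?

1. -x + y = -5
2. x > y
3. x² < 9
Yes

Take x = 0, y = -5. Substituting into each constraint:
  (1) 0 + (-5) = -5 ✓
  (2) 0 > -5 ✓
  (3) x² = (0)² = 0, and 0 < 9 ✓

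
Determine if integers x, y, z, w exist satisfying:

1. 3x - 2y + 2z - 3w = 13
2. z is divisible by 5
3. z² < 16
Yes

Take x = 1, y = -5, z = 0, w = 0. Substituting into each constraint:
  (1) 3(1) - 2(-5) + 2(0) - 3(0) = 13 ✓
  (2) 0 = 5 × 0, remainder 0 ✓
  (3) z² = (0)² = 0, and 0 < 16 ✓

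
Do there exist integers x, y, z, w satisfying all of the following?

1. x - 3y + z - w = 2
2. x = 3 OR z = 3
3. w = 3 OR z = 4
Yes

Take x = 3, y = 1, z = 4, w = 2. Substituting into each constraint:
  (1) 3 - 3(1) + 4 + (-2) = 2 ✓
  (2) x = 3, target 3 ✓ (first branch holds)
  (3) z = 4, target 4 ✓ (second branch holds)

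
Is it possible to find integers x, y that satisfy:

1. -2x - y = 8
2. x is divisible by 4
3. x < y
Yes

Take x = -4, y = 0. Substituting into each constraint:
  (1) -2(-4) + 0 = 8 ✓
  (2) -4 = 4 × -1, remainder 0 ✓
  (3) -4 < 0 ✓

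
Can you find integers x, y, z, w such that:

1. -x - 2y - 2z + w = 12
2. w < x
Yes

Take x = 2, y = -7, z = 0, w = 0. Substituting into each constraint:
  (1) (-2) - 2(-7) - 2(0) + 0 = 12 ✓
  (2) 0 < 2 ✓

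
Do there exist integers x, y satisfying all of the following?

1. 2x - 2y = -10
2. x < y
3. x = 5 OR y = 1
Yes

Take x = -4, y = 1. Substituting into each constraint:
  (1) 2(-4) - 2(1) = -10 ✓
  (2) -4 < 1 ✓
  (3) y = 1, target 1 ✓ (second branch holds)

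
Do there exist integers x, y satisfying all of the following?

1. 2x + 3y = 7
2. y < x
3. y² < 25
Yes

Take x = 2, y = 1. Substituting into each constraint:
  (1) 2(2) + 3(1) = 7 ✓
  (2) 1 < 2 ✓
  (3) y² = (1)² = 1, and 1 < 25 ✓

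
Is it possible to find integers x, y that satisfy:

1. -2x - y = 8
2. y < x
Yes

Take x = -2, y = -4. Substituting into each constraint:
  (1) -2(-2) + 4 = 8 ✓
  (2) -4 < -2 ✓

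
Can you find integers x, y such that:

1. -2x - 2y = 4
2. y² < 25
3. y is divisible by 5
Yes

Take x = -2, y = 0. Substituting into each constraint:
  (1) -2(-2) - 2(0) = 4 ✓
  (2) y² = (0)² = 0, and 0 < 25 ✓
  (3) 0 = 5 × 0, remainder 0 ✓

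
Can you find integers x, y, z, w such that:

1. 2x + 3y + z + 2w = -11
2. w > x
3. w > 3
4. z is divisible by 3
Yes

Take x = 0, y = -7, z = 0, w = 5. Substituting into each constraint:
  (1) 2(0) + 3(-7) + 0 + 2(5) = -11 ✓
  (2) 5 > 0 ✓
  (3) 5 > 3 ✓
  (4) 0 = 3 × 0, remainder 0 ✓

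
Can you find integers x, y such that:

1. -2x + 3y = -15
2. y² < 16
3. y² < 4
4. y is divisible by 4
No

A contradictory subset is {-2x + 3y = -15, y is divisible by 4}. No integer assignment can satisfy these jointly:

  - -2x + 3y = -15: is a linear equation tying the variables together
  - y is divisible by 4: restricts y to multiples of 4

Modular obstruction: writing y = 4y', every remaining term of the linear equation is divisible by 2, so the left side is ≡ 0 (mod 2); but the right side -15 ≡ 1 (mod 2). No integers can satisfy it.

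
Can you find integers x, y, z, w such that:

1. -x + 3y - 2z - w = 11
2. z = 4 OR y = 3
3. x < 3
Yes

Take x = 0, y = 3, z = 0, w = -2. Substituting into each constraint:
  (1) 0 + 3(3) - 2(0) + 2 = 11 ✓
  (2) y = 3, target 3 ✓ (second branch holds)
  (3) 0 < 3 ✓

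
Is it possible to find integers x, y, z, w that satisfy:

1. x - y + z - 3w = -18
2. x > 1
Yes

Take x = 2, y = 0, z = -20, w = 0. Substituting into each constraint:
  (1) 2 + 0 + (-20) - 3(0) = -18 ✓
  (2) 2 > 1 ✓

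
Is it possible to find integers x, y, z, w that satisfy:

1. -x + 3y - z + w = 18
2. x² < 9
Yes

Take x = 0, y = 6, z = 0, w = 0. Substituting into each constraint:
  (1) 0 + 3(6) + 0 + 0 = 18 ✓
  (2) x² = (0)² = 0, and 0 < 9 ✓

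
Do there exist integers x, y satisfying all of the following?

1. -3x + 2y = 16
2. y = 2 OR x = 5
Yes

Take x = -4, y = 2. Substituting into each constraint:
  (1) -3(-4) + 2(2) = 16 ✓
  (2) y = 2, target 2 ✓ (first branch holds)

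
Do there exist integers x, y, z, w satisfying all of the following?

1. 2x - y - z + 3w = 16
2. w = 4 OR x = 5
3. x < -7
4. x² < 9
No

A contradictory subset is {x < -7, x² < 9}. No integer assignment can satisfy these jointly:

  - x < -7: bounds one variable relative to a constant
  - x² < 9: restricts x to |x| ≤ 2

Direct contradiction: the bounds on x require x ≥ -2 and x ≤ -8 simultaneously, which is empty.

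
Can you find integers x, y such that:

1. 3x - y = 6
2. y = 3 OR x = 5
Yes

Take x = 3, y = 3. Substituting into each constraint:
  (1) 3(3) + (-3) = 6 ✓
  (2) y = 3, target 3 ✓ (first branch holds)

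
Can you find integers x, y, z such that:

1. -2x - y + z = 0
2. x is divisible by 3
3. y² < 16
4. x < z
Yes

Take x = 0, y = 1, z = 1. Substituting into each constraint:
  (1) -2(0) + (-1) + 1 = 0 ✓
  (2) 0 = 3 × 0, remainder 0 ✓
  (3) y² = (1)² = 1, and 1 < 16 ✓
  (4) 0 < 1 ✓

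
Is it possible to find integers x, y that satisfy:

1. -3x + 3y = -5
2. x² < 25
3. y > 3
No

Even the single constraint (-3x + 3y = -5) is infeasible over the integers.

  - -3x + 3y = -5: every term on the left is divisible by 3, so the LHS ≡ 0 (mod 3), but the RHS -5 is not — no integer solution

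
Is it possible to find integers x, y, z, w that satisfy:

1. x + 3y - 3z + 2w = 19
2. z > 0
Yes

Take x = 22, y = 0, z = 1, w = 0. Substituting into each constraint:
  (1) 22 + 3(0) - 3(1) + 2(0) = 19 ✓
  (2) 1 > 0 ✓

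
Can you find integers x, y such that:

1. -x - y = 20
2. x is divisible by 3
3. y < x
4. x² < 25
Yes

Take x = 0, y = -20. Substituting into each constraint:
  (1) 0 + 20 = 20 ✓
  (2) 0 = 3 × 0, remainder 0 ✓
  (3) -20 < 0 ✓
  (4) x² = (0)² = 0, and 0 < 25 ✓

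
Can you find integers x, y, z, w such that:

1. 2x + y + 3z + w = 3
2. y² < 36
Yes

Take x = 0, y = 3, z = 0, w = 0. Substituting into each constraint:
  (1) 2(0) + 3 + 3(0) + 0 = 3 ✓
  (2) y² = (3)² = 9, and 9 < 36 ✓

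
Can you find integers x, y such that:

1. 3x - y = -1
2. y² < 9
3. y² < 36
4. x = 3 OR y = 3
No

A contradictory subset is {3x - y = -1, y² < 9, x = 3 OR y = 3}. No integer assignment can satisfy these jointly:

  - 3x - y = -1: is a linear equation tying the variables together
  - y² < 9: restricts y to |y| ≤ 2
  - x = 3 OR y = 3: forces a choice: either x = 3 or y = 3

Split on the disjunction (x = 3 OR y = 3):
  • If x = 3: the equation forces y = 10, but y² < 9 requires |y| ≤ 2.
  • If y = 3: this contradicts y² < 9, which requires |y| ≤ 2.
Both branches are infeasible, so the system has no integer solution.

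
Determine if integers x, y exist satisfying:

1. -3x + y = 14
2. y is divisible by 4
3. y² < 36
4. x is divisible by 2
Yes

Take x = -6, y = -4. Substituting into each constraint:
  (1) -3(-6) + (-4) = 14 ✓
  (2) -4 = 4 × -1, remainder 0 ✓
  (3) y² = (-4)² = 16, and 16 < 36 ✓
  (4) -6 = 2 × -3, remainder 0 ✓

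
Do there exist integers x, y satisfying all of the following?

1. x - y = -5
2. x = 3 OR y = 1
Yes

Take x = 3, y = 8. Substituting into each constraint:
  (1) 3 + (-8) = -5 ✓
  (2) x = 3, target 3 ✓ (first branch holds)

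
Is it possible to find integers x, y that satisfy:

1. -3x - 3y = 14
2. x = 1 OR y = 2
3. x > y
No

Even the single constraint (-3x - 3y = 14) is infeasible over the integers.

  - -3x - 3y = 14: every term on the left is divisible by 3, so the LHS ≡ 0 (mod 3), but the RHS 14 is not — no integer solution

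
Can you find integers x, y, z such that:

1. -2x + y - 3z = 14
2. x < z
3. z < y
Yes

Take x = -4, y = 0, z = -2. Substituting into each constraint:
  (1) -2(-4) + 0 - 3(-2) = 14 ✓
  (2) -4 < -2 ✓
  (3) -2 < 0 ✓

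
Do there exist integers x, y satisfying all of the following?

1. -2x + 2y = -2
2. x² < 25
Yes

Take x = 1, y = 0. Substituting into each constraint:
  (1) -2(1) + 2(0) = -2 ✓
  (2) x² = (1)² = 1, and 1 < 25 ✓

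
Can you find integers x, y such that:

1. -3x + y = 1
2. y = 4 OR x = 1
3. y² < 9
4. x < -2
No

A contradictory subset is {-3x + y = 1, y = 4 OR x = 1, x < -2}. No integer assignment can satisfy these jointly:

  - -3x + y = 1: is a linear equation tying the variables together
  - y = 4 OR x = 1: forces a choice: either y = 4 or x = 1
  - x < -2: bounds one variable relative to a constant

Split on the disjunction (y = 4 OR x = 1):
  • If y = 4: the equation forces x = 1, which contradicts the bound x ≤ -3.
  • If x = 1: this contradicts the bound x ≤ -3.
Both branches are infeasible, so the system has no integer solution.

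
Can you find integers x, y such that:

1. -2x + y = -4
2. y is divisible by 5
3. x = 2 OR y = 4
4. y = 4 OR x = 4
No

A contradictory subset is {-2x + y = -4, y is divisible by 5, y = 4 OR x = 4}. No integer assignment can satisfy these jointly:

  - -2x + y = -4: is a linear equation tying the variables together
  - y is divisible by 5: restricts y to multiples of 5
  - y = 4 OR x = 4: forces a choice: either y = 4 or x = 4

Split on the disjunction (y = 4 OR x = 4):
  • If y = 4: this contradicts the divisibility constraint — 4 is not a multiple of 5.
  • If x = 4: with x = 4, writing y = 5y', every remaining term of the linear equation is divisible by 5, so the left side is ≡ 0 (mod 5); but the right side 4 ≡ 4 (mod 5). No integers can satisfy it.
Both branches are infeasible, so the system has no integer solution.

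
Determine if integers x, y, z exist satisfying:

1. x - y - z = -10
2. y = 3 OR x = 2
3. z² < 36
Yes

Take x = -7, y = 3, z = 0. Substituting into each constraint:
  (1) (-7) + (-3) + 0 = -10 ✓
  (2) y = 3, target 3 ✓ (first branch holds)
  (3) z² = (0)² = 0, and 0 < 36 ✓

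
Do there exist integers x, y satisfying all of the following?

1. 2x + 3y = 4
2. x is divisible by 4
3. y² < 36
Yes

Take x = -4, y = 4. Substituting into each constraint:
  (1) 2(-4) + 3(4) = 4 ✓
  (2) -4 = 4 × -1, remainder 0 ✓
  (3) y² = (4)² = 16, and 16 < 36 ✓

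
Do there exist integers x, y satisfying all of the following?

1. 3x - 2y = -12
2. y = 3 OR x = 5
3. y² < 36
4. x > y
No

A contradictory subset is {3x - 2y = -12, y = 3 OR x = 5, x > y}. No integer assignment can satisfy these jointly:

  - 3x - 2y = -12: is a linear equation tying the variables together
  - y = 3 OR x = 5: forces a choice: either y = 3 or x = 5
  - x > y: bounds one variable relative to another variable

Split on the disjunction (y = 3 OR x = 5):
  • If y = 3: the equation forces x = -2, giving (y, x) = (3, -2), which violates x > y.
  • If x = 5: with x = 5, every remaining term of the linear equation is divisible by 2, so the left side is ≡ 0 (mod 2); but the right side -27 ≡ 1 (mod 2). No integers can satisfy it.
Both branches are infeasible, so the system has no integer solution.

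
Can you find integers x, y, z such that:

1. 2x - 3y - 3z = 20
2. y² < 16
Yes

Take x = 1, y = 0, z = -6. Substituting into each constraint:
  (1) 2(1) - 3(0) - 3(-6) = 20 ✓
  (2) y² = (0)² = 0, and 0 < 16 ✓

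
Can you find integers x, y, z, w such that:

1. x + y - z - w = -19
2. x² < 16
Yes

Take x = 0, y = 0, z = 0, w = 19. Substituting into each constraint:
  (1) 0 + 0 + 0 + (-19) = -19 ✓
  (2) x² = (0)² = 0, and 0 < 16 ✓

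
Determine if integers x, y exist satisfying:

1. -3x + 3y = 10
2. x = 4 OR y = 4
No

Even the single constraint (-3x + 3y = 10) is infeasible over the integers.

  - -3x + 3y = 10: every term on the left is divisible by 3, so the LHS ≡ 0 (mod 3), but the RHS 10 is not — no integer solution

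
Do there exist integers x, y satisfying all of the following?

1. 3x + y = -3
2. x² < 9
Yes

Take x = 0, y = -3. Substituting into each constraint:
  (1) 3(0) + (-3) = -3 ✓
  (2) x² = (0)² = 0, and 0 < 9 ✓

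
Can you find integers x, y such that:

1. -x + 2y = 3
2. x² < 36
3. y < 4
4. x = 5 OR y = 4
No

A contradictory subset is {-x + 2y = 3, y < 4, x = 5 OR y = 4}. No integer assignment can satisfy these jointly:

  - -x + 2y = 3: is a linear equation tying the variables together
  - y < 4: bounds one variable relative to a constant
  - x = 5 OR y = 4: forces a choice: either x = 5 or y = 4

Split on the disjunction (x = 5 OR y = 4):
  • If x = 5: the equation forces y = 4, which contradicts the bound y ≤ 3.
  • If y = 4: this contradicts the bound y ≤ 3.
Both branches are infeasible, so the system has no integer solution.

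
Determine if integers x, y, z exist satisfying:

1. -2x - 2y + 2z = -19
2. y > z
No

Even the single constraint (-2x - 2y + 2z = -19) is infeasible over the integers.

  - -2x - 2y + 2z = -19: every term on the left is divisible by 2, so the LHS ≡ 0 (mod 2), but the RHS -19 is not — no integer solution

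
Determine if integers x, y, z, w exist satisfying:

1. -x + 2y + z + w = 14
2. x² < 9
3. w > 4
Yes

Take x = 0, y = 4, z = 0, w = 6. Substituting into each constraint:
  (1) 0 + 2(4) + 0 + 6 = 14 ✓
  (2) x² = (0)² = 0, and 0 < 9 ✓
  (3) 6 > 4 ✓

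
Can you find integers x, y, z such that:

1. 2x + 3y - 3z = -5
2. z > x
Yes

Take x = -1, y = -1, z = 0. Substituting into each constraint:
  (1) 2(-1) + 3(-1) - 3(0) = -5 ✓
  (2) 0 > -1 ✓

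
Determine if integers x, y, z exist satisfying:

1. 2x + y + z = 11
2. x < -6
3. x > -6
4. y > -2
No

A contradictory subset is {x < -6, x > -6}. No integer assignment can satisfy these jointly:

  - x < -6: bounds one variable relative to a constant
  - x > -6: bounds one variable relative to a constant

Direct contradiction: the bounds on x require x ≥ -5 and x ≤ -7 simultaneously, which is empty.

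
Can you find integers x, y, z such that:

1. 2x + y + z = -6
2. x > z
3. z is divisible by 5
Yes

Take x = 1, y = -8, z = 0. Substituting into each constraint:
  (1) 2(1) + (-8) + 0 = -6 ✓
  (2) 1 > 0 ✓
  (3) 0 = 5 × 0, remainder 0 ✓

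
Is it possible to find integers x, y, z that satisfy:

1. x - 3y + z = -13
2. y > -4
Yes

Take x = 0, y = 5, z = 2. Substituting into each constraint:
  (1) 0 - 3(5) + 2 = -13 ✓
  (2) 5 > -4 ✓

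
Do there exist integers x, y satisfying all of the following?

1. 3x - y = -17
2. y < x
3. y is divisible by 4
Yes

Take x = -11, y = -16. Substituting into each constraint:
  (1) 3(-11) + 16 = -17 ✓
  (2) -16 < -11 ✓
  (3) -16 = 4 × -4, remainder 0 ✓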